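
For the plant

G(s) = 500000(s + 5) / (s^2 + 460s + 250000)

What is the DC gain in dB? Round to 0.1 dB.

20.0 dB

G(0) = 500000·5 / 250000 = 10
20 log₁₀(10) ≈ 20.00 dB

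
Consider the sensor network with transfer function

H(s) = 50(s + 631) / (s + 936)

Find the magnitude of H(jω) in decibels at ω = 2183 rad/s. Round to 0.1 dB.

At s = jω = j2183:
zero (s+631): 631 + j2183 → |·| = √(631²+2183²) = √5163650 ≈ 2272.4, ∠ = arctan(2183/631) ≈ 73.88°
pole (s+936): 936 + j2183 → |·| = √(936²+2183²) = √5641585 ≈ 2375.2, ∠ = arctan(2183/936) ≈ 66.79°
|H| = 50 · 2272.4 / 2375.2 ≈ 47.836
Gain = 20 log₁₀(47.836) ≈ 33.60 dB

33.6 dB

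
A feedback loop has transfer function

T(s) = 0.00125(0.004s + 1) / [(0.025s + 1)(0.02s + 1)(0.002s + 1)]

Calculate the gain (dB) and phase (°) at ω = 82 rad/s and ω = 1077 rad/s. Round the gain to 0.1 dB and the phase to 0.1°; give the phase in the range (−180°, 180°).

At ω = 82 rad/s:
zero (1 + j82·0.004) = 1 + j0.328 → |·| ≈ 1.0524, ∠ ≈ 18.16°
pole (1 + j82·0.025) = 1 + j2.05 → |·| ≈ 2.2809, ∠ ≈ 64.00°
pole (1 + j82·0.02) = 1 + j1.64 → |·| ≈ 1.9208, ∠ ≈ 58.63°
pole (1 + j82·0.002) = 1 + j0.164 → |·| ≈ 1.0134, ∠ ≈ 9.31°
|T| = 0.00125 · 1.0524 / (2.2809 · 1.9208 · 1.0134) ≈ 0.00029629
Gain = 20 log₁₀(0.00029629) ≈ -70.57 dB
∠T = (18.16°) − (64.00° + 58.63° + 9.31°) = -113.78°

At ω = 1077 rad/s:
zero (1 + j1077·0.004) = 1 + j4.308 → |·| ≈ 4.4225, ∠ ≈ 76.93°
pole (1 + j1077·0.025) = 1 + j26.925 → |·| ≈ 26.944, ∠ ≈ 87.87°
pole (1 + j1077·0.02) = 1 + j21.54 → |·| ≈ 21.563, ∠ ≈ 87.34°
pole (1 + j1077·0.002) = 1 + j2.154 → |·| ≈ 2.3748, ∠ ≈ 65.10°
|T| = 0.00125 · 4.4225 / (26.944 · 21.563 · 2.3748) ≈ 4.0066e-06
Gain = 20 log₁₀(4.0066e-06) ≈ -107.94 dB
∠T = (76.93°) − (87.87° + 87.34° + 65.10°) = -163.38°

ω = 82: -70.6 dB, -113.8°; ω = 1077: -107.9 dB, -163.4°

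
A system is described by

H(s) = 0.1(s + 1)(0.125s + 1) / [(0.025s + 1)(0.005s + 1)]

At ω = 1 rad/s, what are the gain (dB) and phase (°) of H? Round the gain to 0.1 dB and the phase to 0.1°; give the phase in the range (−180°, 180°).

-16.9 dB, 50.4°

At ω = 1 rad/s:
zero (1 + j1·1) = 1 + j1 → |·| ≈ 1.4142, ∠ ≈ 45.00°
zero (1 + j1·0.125) = 1 + j0.125 → |·| ≈ 1.0078, ∠ ≈ 7.13°
pole (1 + j1·0.025) = 1 + j0.025 → |·| ≈ 1.0003, ∠ ≈ 1.43°
pole (1 + j1·0.005) = 1 + j0.005 → |·| ≈ 1, ∠ ≈ 0.29°
|H| = 0.1 · 1.4142 · 1.0078 / (1.0003 · 1) ≈ 0.14248
Gain = 20 log₁₀(0.14248) ≈ -16.92 dB
∠H = (45.00° + 7.13°) − (1.43° + 0.29°) = 50.41°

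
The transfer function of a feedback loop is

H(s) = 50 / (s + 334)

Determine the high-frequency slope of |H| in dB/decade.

Each pole contributes −20 dB/decade at high frequency; each zero contributes +20 dB/decade.
Net: 0 zero(s) − 1 pole(s) → -20 dB/decade.

-20 dB/decade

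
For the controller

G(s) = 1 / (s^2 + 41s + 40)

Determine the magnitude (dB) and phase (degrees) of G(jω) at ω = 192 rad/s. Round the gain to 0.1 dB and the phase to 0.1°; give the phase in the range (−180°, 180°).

-91.5 dB, -167.9°

Substitute s = j192:
Numerator: 1 = 1 + j0
Denominator: (j192)^2 + 41(j192) + 40 = -36824 + j7872
|N| = √(1² + 0²) ≈ 1, ∠N ≈ 0.00°
|D| = √(36824² + 7872²) ≈ 37656, ∠D ≈ 167.93°
|G| = 1 / 37656 ≈ 2.6556e-05
Gain = 20 log₁₀(2.6556e-05) ≈ -91.52 dB
∠G = 0.00° − 167.93° = -167.93°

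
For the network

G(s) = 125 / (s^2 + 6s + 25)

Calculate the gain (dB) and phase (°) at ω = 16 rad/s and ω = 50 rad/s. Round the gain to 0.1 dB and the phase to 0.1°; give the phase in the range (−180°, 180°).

At s = jω = j16:
quadratic: (j16)² + 6·j16 + 25 = -231 + j96 → |·| ≈ 250.15, ∠ ≈ 157.43°
|G| = 125 / 250.15 ≈ 0.4997
Gain = 20 log₁₀(0.4997) ≈ -6.03 dB
∠G = 0.00° − 157.43° = -157.43°

At s = jω = j50:
quadratic: (j50)² + 6·j50 + 25 = -2475 + j300 → |·| ≈ 2493.1, ∠ ≈ 173.09°
|G| = 125 / 2493.1 ≈ 0.050138
Gain = 20 log₁₀(0.050138) ≈ -26.00 dB
∠G = 0.00° − 173.09° = -173.09°

ω = 16: -6.0 dB, -157.4°; ω = 50: -26.0 dB, -173.1°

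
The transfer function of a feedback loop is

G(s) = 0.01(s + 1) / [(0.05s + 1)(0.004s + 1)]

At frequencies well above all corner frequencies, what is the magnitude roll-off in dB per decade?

-20 dB/decade

Each pole contributes −20 dB/decade at high frequency; each zero contributes +20 dB/decade.
Net: 1 zero(s) − 2 pole(s) → -20 dB/decade.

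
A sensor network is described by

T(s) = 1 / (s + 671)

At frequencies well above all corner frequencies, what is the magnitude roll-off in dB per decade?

Each pole contributes −20 dB/decade at high frequency; each zero contributes +20 dB/decade.
Net: 0 zero(s) − 1 pole(s) → -20 dB/decade.

-20 dB/decade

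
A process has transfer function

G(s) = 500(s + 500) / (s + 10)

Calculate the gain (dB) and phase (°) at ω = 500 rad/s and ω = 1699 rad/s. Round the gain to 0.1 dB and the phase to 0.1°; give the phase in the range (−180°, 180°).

ω = 500: 57.0 dB, -43.9°; ω = 1699: 54.3 dB, -16.1°

At s = jω = j500:
zero (s+500): 500 + j500 → |·| = √(500²+500²) = √500000 ≈ 707.11, ∠ = arctan(500/500) ≈ 45.00°
pole (s+10): 10 + j500 → |·| = √(10²+500²) = √250100 ≈ 500.1, ∠ = arctan(500/10) ≈ 88.85°
|G| = 500 · 707.11 / 500.1 ≈ 706.97
Gain = 20 log₁₀(706.97) ≈ 56.99 dB
∠G = 45.00° − 88.85° = -43.85°

At s = jω = j1699:
zero (s+500): 500 + j1699 → |·| = √(500²+1699²) = √3136601 ≈ 1771, ∠ = arctan(1699/500) ≈ 73.60°
pole (s+10): 10 + j1699 → |·| = √(10²+1699²) = √2886701 ≈ 1699, ∠ = arctan(1699/10) ≈ 89.66°
|G| = 500 · 1771 / 1699 ≈ 521.19
Gain = 20 log₁₀(521.19) ≈ 54.34 dB
∠G = 73.60° − 89.66° = -16.06°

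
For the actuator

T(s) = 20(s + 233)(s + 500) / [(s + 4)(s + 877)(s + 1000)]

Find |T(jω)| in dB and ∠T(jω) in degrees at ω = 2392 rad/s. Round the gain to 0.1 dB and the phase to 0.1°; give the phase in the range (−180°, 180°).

-42.6 dB, -64.5°

At s = jω = j2392:
zero (s+233): 233 + j2392 → |·| = √(233²+2392²) = √5775953 ≈ 2403.3, ∠ = arctan(2392/233) ≈ 84.44°
zero (s+500): 500 + j2392 → |·| = √(500²+2392²) = √5971664 ≈ 2443.7, ∠ = arctan(2392/500) ≈ 78.19°
pole (s+4): 4 + j2392 → |·| = √(4²+2392²) = √5721680 ≈ 2392, ∠ = arctan(2392/4) ≈ 89.90°
pole (s+877): 877 + j2392 → |·| = √(877²+2392²) = √6490793 ≈ 2547.7, ∠ = arctan(2392/877) ≈ 69.87°
pole (s+1000): 1000 + j2392 → |·| = √(1000²+2392²) = √6721664 ≈ 2592.6, ∠ = arctan(2392/1000) ≈ 67.31°
|T| = 20 · 5.8729e+06 / 1.58e+10 ≈ 0.0074341
Gain = 20 log₁₀(0.0074341) ≈ -42.58 dB
∠T = 162.63° − 227.08° = -64.45°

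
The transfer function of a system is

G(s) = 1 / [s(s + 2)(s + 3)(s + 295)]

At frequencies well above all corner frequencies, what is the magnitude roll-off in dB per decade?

-80 dB/decade

Each pole contributes −20 dB/decade at high frequency; each zero contributes +20 dB/decade.
Net: 0 zero(s) − 4 pole(s) → -80 dB/decade.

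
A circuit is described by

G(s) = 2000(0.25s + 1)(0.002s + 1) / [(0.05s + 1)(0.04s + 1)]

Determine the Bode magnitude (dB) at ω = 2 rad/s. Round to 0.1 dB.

66.9 dB

At ω = 2 rad/s:
zero (1 + j2·0.25) = 1 + j0.5 → |·| ≈ 1.118, ∠ ≈ 26.57°
zero (1 + j2·0.002) = 1 + j0.004 → |·| ≈ 1, ∠ ≈ 0.23°
pole (1 + j2·0.05) = 1 + j0.1 → |·| ≈ 1.005, ∠ ≈ 5.71°
pole (1 + j2·0.04) = 1 + j0.08 → |·| ≈ 1.0032, ∠ ≈ 4.57°
|G| = 2000 · 1.118 · 1 / (1.005 · 1.0032) ≈ 2217.8
Gain = 20 log₁₀(2217.8) ≈ 66.92 dB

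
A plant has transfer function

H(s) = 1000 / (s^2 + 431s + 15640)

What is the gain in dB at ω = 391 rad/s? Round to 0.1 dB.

-46.7 dB

Substitute s = j391:
Numerator: 1000 = 1000 + j0
Denominator: (j391)^2 + 431(j391) + 15640 = -137241 + j168521
|N| = √(1000² + 0²) ≈ 1000, ∠N ≈ 0.00°
|D| = √(137241² + 168521²) ≈ 2.1733e+05, ∠D ≈ 129.16°
|H| = 1000 / 2.1733e+05 ≈ 0.0046013
Gain = 20 log₁₀(0.0046013) ≈ -46.74 dB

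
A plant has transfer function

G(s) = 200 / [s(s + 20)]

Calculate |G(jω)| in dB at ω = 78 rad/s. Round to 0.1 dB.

At s = jω = j78:
pole (s+20): 20 + j78 → |·| = √(20²+78²) = √6484 ≈ 80.523, ∠ = arctan(78/20) ≈ 75.62°
pole at origin: |s| = 78, ∠ = 90.00° (in denominator)
|G| = 200 / 6280.8 ≈ 0.031843
Gain = 20 log₁₀(0.031843) ≈ -29.94 dB

-29.9 dB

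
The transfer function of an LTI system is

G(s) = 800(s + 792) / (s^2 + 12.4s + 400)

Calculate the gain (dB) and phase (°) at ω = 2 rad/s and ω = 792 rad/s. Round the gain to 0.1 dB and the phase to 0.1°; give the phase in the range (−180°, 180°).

At s = jω = j2:
zero (s+792): 792 + j2 → |·| = √(792²+2²) = √627268 ≈ 792, ∠ = arctan(2/792) ≈ 0.14°
quadratic: (j2)² + 12.4·j2 + 400 = 396 + j24.8 → |·| ≈ 396.78, ∠ ≈ 3.58°
|G| = 800 · 792 / 396.78 ≈ 1596.9
Gain = 20 log₁₀(1596.9) ≈ 64.07 dB
∠G = 0.14° − 3.58° = -3.44°

At s = jω = j792:
zero (s+792): 792 + j792 → |·| = √(792²+792²) = √1254528 ≈ 1120.1, ∠ = arctan(792/792) ≈ 45.00°
quadratic: (j792)² + 12.4·j792 + 400 = -626864 + j9820.8 → |·| ≈ 6.2694e+05, ∠ ≈ 179.10°
|G| = 800 · 1120.1 / 6.2694e+05 ≈ 1.4293
Gain = 20 log₁₀(1.4293) ≈ 3.10 dB
∠G = 45.00° − 179.10° = -134.10°

ω = 2: 64.1 dB, -3.4°; ω = 792: 3.1 dB, -134.1°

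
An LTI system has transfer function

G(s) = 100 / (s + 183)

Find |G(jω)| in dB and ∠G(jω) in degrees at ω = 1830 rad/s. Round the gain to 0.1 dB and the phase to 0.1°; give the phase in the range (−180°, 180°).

At s = jω = j1830:
pole (s+183): 183 + j1830 → |·| = √(183²+1830²) = √3382389 ≈ 1839.1, ∠ = arctan(1830/183) ≈ 84.29°
|G| = 100 / 1839.1 ≈ 0.054374
Gain = 20 log₁₀(0.054374) ≈ -25.29 dB
∠G = 0.00° − 84.29° = -84.29°

-25.3 dB, -84.3°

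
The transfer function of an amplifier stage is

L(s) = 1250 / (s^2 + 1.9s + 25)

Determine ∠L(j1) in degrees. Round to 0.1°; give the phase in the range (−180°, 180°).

At s = jω = j1:
quadratic: (j1)² + 1.9·j1 + 25 = 24 + j1.9 → |·| ≈ 24.075, ∠ ≈ 4.53°
∠L = 0.00° − 4.53° = -4.53°

-4.5°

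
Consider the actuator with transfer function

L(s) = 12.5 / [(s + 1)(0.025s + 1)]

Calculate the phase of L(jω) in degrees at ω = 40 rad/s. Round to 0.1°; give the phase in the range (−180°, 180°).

At ω = 40 rad/s:
pole (1 + j40·1) = 1 + j40 → |·| ≈ 40.012, ∠ ≈ 88.57°
pole (1 + j40·0.025) = 1 + j1 → |·| ≈ 1.4142, ∠ ≈ 45.00°
∠L = (0°) − (88.57° + 45.00°) = -133.57°

-133.6°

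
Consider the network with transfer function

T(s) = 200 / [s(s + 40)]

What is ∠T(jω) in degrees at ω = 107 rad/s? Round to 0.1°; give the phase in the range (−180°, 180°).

At s = jω = j107:
pole (s+40): 40 + j107 → |·| = √(40²+107²) = √13049 ≈ 114.23, ∠ = arctan(107/40) ≈ 69.50°
pole at origin: |s| = 107, ∠ = 90.00° (in denominator)
∠T = 0.00° − 159.50° = -159.50°

-159.5°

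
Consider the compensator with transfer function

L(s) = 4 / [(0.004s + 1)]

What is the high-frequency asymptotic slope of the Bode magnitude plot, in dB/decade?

-20 dB/decade

Each pole contributes −20 dB/decade at high frequency; each zero contributes +20 dB/decade.
Net: 0 zero(s) − 1 pole(s) → -20 dB/decade.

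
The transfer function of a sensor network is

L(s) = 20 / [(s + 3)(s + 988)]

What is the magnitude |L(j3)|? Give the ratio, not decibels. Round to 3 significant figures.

At s = jω = j3:
pole (s+3): 3 + j3 → |·| = √(3²+3²) = √18 ≈ 4.2426, ∠ = arctan(3/3) ≈ 45.00°
pole (s+988): 988 + j3 → |·| = √(988²+3²) = √976153 ≈ 988, ∠ = arctan(3/988) ≈ 0.17°
|L| = 20 / 4191.7 ≈ 0.0047713

0.00477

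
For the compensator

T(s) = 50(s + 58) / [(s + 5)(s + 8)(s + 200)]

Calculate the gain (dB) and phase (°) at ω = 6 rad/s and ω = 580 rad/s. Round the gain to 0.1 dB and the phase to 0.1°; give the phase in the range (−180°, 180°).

ω = 6: -14.6 dB, -82.9°; ω = 580: -77.0 dB, -165.4°

At s = jω = j6:
zero (s+58): 58 + j6 → |·| = √(58²+6²) = √3400 ≈ 58.31, ∠ = arctan(6/58) ≈ 5.91°
pole (s+5): 5 + j6 → |·| = √(5²+6²) = √61 ≈ 7.8102, ∠ = arctan(6/5) ≈ 50.19°
pole (s+8): 8 + j6 → |·| = √(8²+6²) = √100 ≈ 10, ∠ = arctan(6/8) ≈ 36.87°
pole (s+200): 200 + j6 → |·| = √(200²+6²) = √40036 ≈ 200.09, ∠ = arctan(6/200) ≈ 1.72°
|T| = 50 · 58.31 / 15627 ≈ 0.18657
Gain = 20 log₁₀(0.18657) ≈ -14.58 dB
∠T = 5.91° − 88.78° = -82.87°

At s = jω = j580:
zero (s+58): 58 + j580 → |·| = √(58²+580²) = √339764 ≈ 582.89, ∠ = arctan(580/58) ≈ 84.29°
pole (s+5): 5 + j580 → |·| = √(5²+580²) = √336425 ≈ 580.02, ∠ = arctan(580/5) ≈ 89.51°
pole (s+8): 8 + j580 → |·| = √(8²+580²) = √336464 ≈ 580.06, ∠ = arctan(580/8) ≈ 89.21°
pole (s+200): 200 + j580 → |·| = √(200²+580²) = √376400 ≈ 613.51, ∠ = arctan(580/200) ≈ 70.97°
|T| = 50 · 582.89 / 2.0641e+08 ≈ 0.0001412
Gain = 20 log₁₀(0.0001412) ≈ -77.00 dB
∠T = 84.29° − 249.69° = -165.40°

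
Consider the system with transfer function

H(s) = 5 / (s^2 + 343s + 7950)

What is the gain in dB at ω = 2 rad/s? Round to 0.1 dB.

Substitute s = j2:
Numerator: 5 = 5 + j0
Denominator: (j2)^2 + 343(j2) + 7950 = 7946 + j686
|N| = √(5² + 0²) ≈ 5, ∠N ≈ 0.00°
|D| = √(7946² + 686²) ≈ 7975.6, ∠D ≈ 4.93°
|H| = 5 / 7975.6 ≈ 0.00062691
Gain = 20 log₁₀(0.00062691) ≈ -64.06 dB

-64.1 dB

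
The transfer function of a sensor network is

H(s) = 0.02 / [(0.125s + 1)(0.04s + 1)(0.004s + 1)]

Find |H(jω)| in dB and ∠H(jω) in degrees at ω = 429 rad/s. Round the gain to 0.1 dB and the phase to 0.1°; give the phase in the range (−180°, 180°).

-99.2 dB, 124.6°

At ω = 429 rad/s:
pole (1 + j429·0.125) = 1 + j53.625 → |·| ≈ 53.634, ∠ ≈ 88.93°
pole (1 + j429·0.04) = 1 + j17.16 → |·| ≈ 17.189, ∠ ≈ 86.66°
pole (1 + j429·0.004) = 1 + j1.716 → |·| ≈ 1.9861, ∠ ≈ 59.77°
|H| = 0.02 · 1 / (53.634 · 17.189 · 1.9861) ≈ 1.0923e-05
Gain = 20 log₁₀(1.0923e-05) ≈ -99.23 dB
∠H = (0°) − (88.93° + 86.66° + 59.77°) = -235.36° ≡ 124.64° (principal value)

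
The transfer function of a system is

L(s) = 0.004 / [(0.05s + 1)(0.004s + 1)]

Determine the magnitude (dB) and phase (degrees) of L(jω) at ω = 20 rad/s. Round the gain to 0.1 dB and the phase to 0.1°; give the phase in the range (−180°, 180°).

At ω = 20 rad/s:
pole (1 + j20·0.05) = 1 + j1 → |·| ≈ 1.4142, ∠ ≈ 45.00°
pole (1 + j20·0.004) = 1 + j0.08 → |·| ≈ 1.0032, ∠ ≈ 4.57°
|L| = 0.004 · 1 / (1.4142 · 1.0032) ≈ 0.0028194
Gain = 20 log₁₀(0.0028194) ≈ -51.00 dB
∠L = (0°) − (45.00° + 4.57°) = -49.57°

-51.0 dB, -49.6°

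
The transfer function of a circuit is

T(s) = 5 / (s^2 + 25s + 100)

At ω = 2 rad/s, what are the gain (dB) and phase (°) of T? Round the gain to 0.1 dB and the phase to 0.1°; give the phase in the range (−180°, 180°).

-26.7 dB, -27.5°

Substitute s = j2:
Numerator: 5 = 5 + j0
Denominator: (j2)^2 + 25(j2) + 100 = 96 + j50
|N| = √(5² + 0²) ≈ 5, ∠N ≈ 0.00°
|D| = √(96² + 50²) ≈ 108.24, ∠D ≈ 27.51°
|T| = 5 / 108.24 ≈ 0.046194
Gain = 20 log₁₀(0.046194) ≈ -26.71 dB
∠T = 0.00° − 27.51° = -27.51°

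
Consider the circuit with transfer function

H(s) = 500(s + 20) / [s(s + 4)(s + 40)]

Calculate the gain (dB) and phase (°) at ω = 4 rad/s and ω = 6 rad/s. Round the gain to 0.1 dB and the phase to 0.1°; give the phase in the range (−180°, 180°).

At s = jω = j4:
zero (s+20): 20 + j4 → |·| = √(20²+4²) = √416 ≈ 20.396, ∠ = arctan(4/20) ≈ 11.31°
pole (s+4): 4 + j4 → |·| = √(4²+4²) = √32 ≈ 5.6569, ∠ = arctan(4/4) ≈ 45.00°
pole (s+40): 40 + j4 → |·| = √(40²+4²) = √1616 ≈ 40.2, ∠ = arctan(4/40) ≈ 5.71°
pole at origin: |s| = 4, ∠ = 90.00° (in denominator)
|H| = 500 · 20.396 / 909.63 ≈ 11.211
Gain = 20 log₁₀(11.211) ≈ 20.99 dB
∠H = 11.31° − 140.71° = -129.40°

At s = jω = j6:
zero (s+20): 20 + j6 → |·| = √(20²+6²) = √436 ≈ 20.881, ∠ = arctan(6/20) ≈ 16.70°
pole (s+4): 4 + j6 → |·| = √(4²+6²) = √52 ≈ 7.2111, ∠ = arctan(6/4) ≈ 56.31°
pole (s+40): 40 + j6 → |·| = √(40²+6²) = √1636 ≈ 40.447, ∠ = arctan(6/40) ≈ 8.53°
pole at origin: |s| = 6, ∠ = 90.00° (in denominator)
|H| = 500 · 20.881 / 1750 ≈ 5.966
Gain = 20 log₁₀(5.966) ≈ 15.51 dB
∠H = 16.70° − 154.84° = -138.14°

ω = 4: 21.0 dB, -129.4°; ω = 6: 15.5 dB, -138.1°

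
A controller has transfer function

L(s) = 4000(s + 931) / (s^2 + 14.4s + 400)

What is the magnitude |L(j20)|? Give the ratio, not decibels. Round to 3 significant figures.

At s = jω = j20:
zero (s+931): 931 + j20 → |·| = √(931²+20²) = √867161 ≈ 931.21, ∠ = arctan(20/931) ≈ 1.23°
quadratic: (j20)² + 14.4·j20 + 400 = 0 + j288 → |·| ≈ 288, ∠ ≈ 90.00°
|L| = 4000 · 931.21 / 288 ≈ 12933

1.29e+04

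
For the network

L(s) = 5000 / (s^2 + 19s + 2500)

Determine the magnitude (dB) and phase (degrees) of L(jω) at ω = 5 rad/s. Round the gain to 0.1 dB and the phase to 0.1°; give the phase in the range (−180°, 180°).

6.1 dB, -2.2°

At s = jω = j5:
quadratic: (j5)² + 19·j5 + 2500 = 2475 + j95 → |·| ≈ 2476.8, ∠ ≈ 2.20°
|L| = 5000 / 2476.8 ≈ 2.0187
Gain = 20 log₁₀(2.0187) ≈ 6.10 dB
∠L = 0.00° − 2.20° = -2.20°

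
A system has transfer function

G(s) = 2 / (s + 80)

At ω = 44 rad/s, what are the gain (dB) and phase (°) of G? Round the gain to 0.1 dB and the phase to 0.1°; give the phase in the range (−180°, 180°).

-33.2 dB, -28.8°

At s = jω = j44:
pole (s+80): 80 + j44 → |·| = √(80²+44²) = √8336 ≈ 91.302, ∠ = arctan(44/80) ≈ 28.81°
|G| = 2 / 91.302 ≈ 0.021905
Gain = 20 log₁₀(0.021905) ≈ -33.19 dB
∠G = 0.00° − 28.81° = -28.81°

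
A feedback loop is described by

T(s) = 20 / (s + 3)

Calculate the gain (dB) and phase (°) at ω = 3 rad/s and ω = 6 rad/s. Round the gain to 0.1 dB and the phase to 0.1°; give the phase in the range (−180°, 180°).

At s = jω = j3:
pole (s+3): 3 + j3 → |·| = √(3²+3²) = √18 ≈ 4.2426, ∠ = arctan(3/3) ≈ 45.00°
|T| = 20 / 4.2426 ≈ 4.7141
Gain = 20 log₁₀(4.7141) ≈ 13.47 dB
∠T = 0.00° − 45.00° = -45.00°

At s = jω = j6:
pole (s+3): 3 + j6 → |·| = √(3²+6²) = √45 ≈ 6.7082, ∠ = arctan(6/3) ≈ 63.43°
|T| = 20 / 6.7082 ≈ 2.9814
Gain = 20 log₁₀(2.9814) ≈ 9.49 dB
∠T = 0.00° − 63.43° = -63.43°

ω = 3: 13.5 dB, -45.0°; ω = 6: 9.5 dB, -63.4°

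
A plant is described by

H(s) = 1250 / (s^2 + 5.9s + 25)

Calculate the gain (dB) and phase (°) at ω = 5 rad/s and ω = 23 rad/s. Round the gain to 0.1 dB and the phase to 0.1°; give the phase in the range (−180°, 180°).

At s = jω = j5:
quadratic: (j5)² + 5.9·j5 + 25 = 0 + j29.5 → |·| ≈ 29.5, ∠ ≈ 90.00°
|H| = 1250 / 29.5 ≈ 42.373
Gain = 20 log₁₀(42.373) ≈ 32.54 dB
∠H = 0.00° − 90.00° = -90.00°

At s = jω = j23:
quadratic: (j23)² + 5.9·j23 + 25 = -504 + j135.7 → |·| ≈ 521.95, ∠ ≈ 164.93°
|H| = 1250 / 521.95 ≈ 2.3949
Gain = 20 log₁₀(2.3949) ≈ 7.59 dB
∠H = 0.00° − 164.93° = -164.93°

ω = 5: 32.5 dB, -90.0°; ω = 23: 7.6 dB, -164.9°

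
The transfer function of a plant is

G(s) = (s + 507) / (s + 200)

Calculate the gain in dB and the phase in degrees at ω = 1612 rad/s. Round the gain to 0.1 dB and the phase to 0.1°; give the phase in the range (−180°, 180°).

Substitute s = j1612:
Numerator: (j1612) + 507 = 507 + j1612
Denominator: (j1612) + 200 = 200 + j1612
|N| = √(507² + 1612²) ≈ 1689.8, ∠N ≈ 72.54°
|D| = √(200² + 1612²) ≈ 1624.4, ∠D ≈ 82.93°
|G| = 1689.8 / 1624.4 ≈ 1.0403
Gain = 20 log₁₀(1.0403) ≈ 0.34 dB
∠G = 72.54° − 82.93° = -10.39°

0.3 dB, -10.4°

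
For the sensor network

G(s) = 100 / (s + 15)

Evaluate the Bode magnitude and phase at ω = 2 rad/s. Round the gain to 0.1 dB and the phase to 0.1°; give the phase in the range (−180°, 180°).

Substitute s = j2:
Numerator: 100 = 100 + j0
Denominator: (j2) + 15 = 15 + j2
|N| = √(100² + 0²) ≈ 100, ∠N ≈ 0.00°
|D| = √(15² + 2²) ≈ 15.133, ∠D ≈ 7.59°
|G| = 100 / 15.133 ≈ 6.6081
Gain = 20 log₁₀(6.6081) ≈ 16.40 dB
∠G = 0.00° − 7.59° = -7.59°

16.4 dB, -7.6°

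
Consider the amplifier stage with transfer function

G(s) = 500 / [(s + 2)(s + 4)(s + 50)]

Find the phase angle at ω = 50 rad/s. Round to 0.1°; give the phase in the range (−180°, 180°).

At s = jω = j50:
pole (s+2): 2 + j50 → |·| = √(2²+50²) = √2504 ≈ 50.04, ∠ = arctan(50/2) ≈ 87.71°
pole (s+4): 4 + j50 → |·| = √(4²+50²) = √2516 ≈ 50.16, ∠ = arctan(50/4) ≈ 85.43°
pole (s+50): 50 + j50 → |·| = √(50²+50²) = √5000 ≈ 70.711, ∠ = arctan(50/50) ≈ 45.00°
∠G = 0.00° − 218.14° = -218.14° ≡ 141.86° (principal value)

141.9°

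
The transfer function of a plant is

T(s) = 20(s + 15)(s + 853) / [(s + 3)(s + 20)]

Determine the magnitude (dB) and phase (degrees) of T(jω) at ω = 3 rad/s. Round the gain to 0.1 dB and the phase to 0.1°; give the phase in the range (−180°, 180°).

At s = jω = j3:
zero (s+15): 15 + j3 → |·| = √(15²+3²) = √234 ≈ 15.297, ∠ = arctan(3/15) ≈ 11.31°
zero (s+853): 853 + j3 → |·| = √(853²+3²) = √727618 ≈ 853.01, ∠ = arctan(3/853) ≈ 0.20°
pole (s+3): 3 + j3 → |·| = √(3²+3²) = √18 ≈ 4.2426, ∠ = arctan(3/3) ≈ 45.00°
pole (s+20): 20 + j3 → |·| = √(20²+3²) = √409 ≈ 20.224, ∠ = arctan(3/20) ≈ 8.53°
|T| = 20 · 13048 / 85.802 ≈ 3041.4
Gain = 20 log₁₀(3041.4) ≈ 69.66 dB
∠T = 11.51° − 53.53° = -42.02°

69.7 dB, -42.0°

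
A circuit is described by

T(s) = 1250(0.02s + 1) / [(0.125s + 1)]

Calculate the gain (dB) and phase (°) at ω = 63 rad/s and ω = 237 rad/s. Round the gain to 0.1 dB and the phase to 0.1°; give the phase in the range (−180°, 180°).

At ω = 63 rad/s:
zero (1 + j63·0.02) = 1 + j1.26 → |·| ≈ 1.6086, ∠ ≈ 51.56°
pole (1 + j63·0.125) = 1 + j7.875 → |·| ≈ 7.9382, ∠ ≈ 82.76°
|T| = 1250 · 1.6086 / (7.9382) ≈ 253.3
Gain = 20 log₁₀(253.3) ≈ 48.07 dB
∠T = (51.56°) − (82.76°) = -31.20°

At ω = 237 rad/s:
zero (1 + j237·0.02) = 1 + j4.74 → |·| ≈ 4.8443, ∠ ≈ 78.09°
pole (1 + j237·0.125) = 1 + j29.625 → |·| ≈ 29.642, ∠ ≈ 88.07°
|T| = 1250 · 4.8443 / (29.642) ≈ 204.28
Gain = 20 log₁₀(204.28) ≈ 46.20 dB
∠T = (78.09°) − (88.07°) = -9.98°

ω = 63: 48.1 dB, -31.2°; ω = 237: 46.2 dB, -10.0°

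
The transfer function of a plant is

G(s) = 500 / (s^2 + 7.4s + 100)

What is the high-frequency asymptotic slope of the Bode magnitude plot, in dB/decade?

-40 dB/decade

Each pole contributes −20 dB/decade at high frequency; each zero contributes +20 dB/decade.
Net: 0 zero(s) − 2 pole(s) → -40 dB/decade.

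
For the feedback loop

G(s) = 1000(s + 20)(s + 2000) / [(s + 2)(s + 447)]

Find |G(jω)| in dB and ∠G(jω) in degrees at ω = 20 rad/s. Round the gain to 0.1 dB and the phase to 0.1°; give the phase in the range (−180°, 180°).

At s = jω = j20:
zero (s+20): 20 + j20 → |·| = √(20²+20²) = √800 ≈ 28.284, ∠ = arctan(20/20) ≈ 45.00°
zero (s+2000): 2000 + j20 → |·| = √(2000²+20²) = √4000400 ≈ 2000.1, ∠ = arctan(20/2000) ≈ 0.57°
pole (s+2): 2 + j20 → |·| = √(2²+20²) = √404 ≈ 20.1, ∠ = arctan(20/2) ≈ 84.29°
pole (s+447): 447 + j20 → |·| = √(447²+20²) = √200209 ≈ 447.45, ∠ = arctan(20/447) ≈ 2.56°
|G| = 1000 · 56571 / 8993.7 ≈ 6290.1
Gain = 20 log₁₀(6290.1) ≈ 75.97 dB
∠G = 45.57° − 86.85° = -41.28°

76.0 dB, -41.3°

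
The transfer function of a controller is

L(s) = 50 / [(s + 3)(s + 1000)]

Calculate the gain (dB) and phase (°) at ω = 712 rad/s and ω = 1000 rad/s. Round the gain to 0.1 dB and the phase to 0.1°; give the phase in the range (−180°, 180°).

ω = 712: -84.9 dB, -125.2°; ω = 1000: -89.0 dB, -134.8°

At s = jω = j712:
pole (s+3): 3 + j712 → |·| = √(3²+712²) = √506953 ≈ 712.01, ∠ = arctan(712/3) ≈ 89.76°
pole (s+1000): 1000 + j712 → |·| = √(1000²+712²) = √1506944 ≈ 1227.6, ∠ = arctan(712/1000) ≈ 35.45°
|L| = 50 / 8.7406e+05 ≈ 5.7204e-05
Gain = 20 log₁₀(5.7204e-05) ≈ -84.85 dB
∠L = 0.00° − 125.21° = -125.21°

At s = jω = j1000:
pole (s+3): 3 + j1000 → |·| = √(3²+1000²) = √1000009 ≈ 1000, ∠ = arctan(1000/3) ≈ 89.83°
pole (s+1000): 1000 + j1000 → |·| = √(1000²+1000²) = √2000000 ≈ 1414.2, ∠ = arctan(1000/1000) ≈ 45.00°
|L| = 50 / 1.4142e+06 ≈ 3.5356e-05
Gain = 20 log₁₀(3.5356e-05) ≈ -89.03 dB
∠L = 0.00° − 134.83° = -134.83°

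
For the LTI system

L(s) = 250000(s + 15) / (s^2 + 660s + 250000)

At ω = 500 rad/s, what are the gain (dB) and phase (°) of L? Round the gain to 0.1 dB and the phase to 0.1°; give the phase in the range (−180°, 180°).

51.6 dB, -1.7°

At s = jω = j500:
zero (s+15): 15 + j500 → |·| = √(15²+500²) = √250225 ≈ 500.22, ∠ = arctan(500/15) ≈ 88.28°
quadratic: (j500)² + 660·j500 + 250000 = 0 + j330000 → |·| ≈ 3.3e+05, ∠ ≈ 90.00°
|L| = 250000 · 500.22 / 3.3e+05 ≈ 378.95
Gain = 20 log₁₀(378.95) ≈ 51.57 dB
∠L = 88.28° − 90.00° = -1.72°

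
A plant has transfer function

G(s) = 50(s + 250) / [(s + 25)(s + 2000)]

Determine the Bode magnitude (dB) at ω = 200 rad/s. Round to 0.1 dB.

-28.1 dB

At s = jω = j200:
zero (s+250): 250 + j200 → |·| = √(250²+200²) = √102500 ≈ 320.16, ∠ = arctan(200/250) ≈ 38.66°
pole (s+25): 25 + j200 → |·| = √(25²+200²) = √40625 ≈ 201.56, ∠ = arctan(200/25) ≈ 82.87°
pole (s+2000): 2000 + j200 → |·| = √(2000²+200²) = √4040000 ≈ 2010, ∠ = arctan(200/2000) ≈ 5.71°
|G| = 50 · 320.16 / 4.0514e+05 ≈ 0.039512
Gain = 20 log₁₀(0.039512) ≈ -28.07 dB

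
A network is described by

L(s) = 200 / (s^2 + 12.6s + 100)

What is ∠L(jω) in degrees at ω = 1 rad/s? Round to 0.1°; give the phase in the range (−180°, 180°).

At s = jω = j1:
quadratic: (j1)² + 12.6·j1 + 100 = 99 + j12.6 → |·| ≈ 99.799, ∠ ≈ 7.25°
∠L = 0.00° − 7.25° = -7.25°

-7.3°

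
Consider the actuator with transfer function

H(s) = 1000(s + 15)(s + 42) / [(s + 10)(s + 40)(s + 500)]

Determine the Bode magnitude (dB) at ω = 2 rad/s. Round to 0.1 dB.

At s = jω = j2:
zero (s+15): 15 + j2 → |·| = √(15²+2²) = √229 ≈ 15.133, ∠ = arctan(2/15) ≈ 7.59°
zero (s+42): 42 + j2 → |·| = √(42²+2²) = √1768 ≈ 42.048, ∠ = arctan(2/42) ≈ 2.73°
pole (s+10): 10 + j2 → |·| = √(10²+2²) = √104 ≈ 10.198, ∠ = arctan(2/10) ≈ 11.31°
pole (s+40): 40 + j2 → |·| = √(40²+2²) = √1604 ≈ 40.05, ∠ = arctan(2/40) ≈ 2.86°
pole (s+500): 500 + j2 → |·| = √(500²+2²) = √250004 ≈ 500, ∠ = arctan(2/500) ≈ 0.23°
|H| = 1000 · 636.31 / 2.0421e+05 ≈ 3.116
Gain = 20 log₁₀(3.116) ≈ 9.87 dB

9.9 dB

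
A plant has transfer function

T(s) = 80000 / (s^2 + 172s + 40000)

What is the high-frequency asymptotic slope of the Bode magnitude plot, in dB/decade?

Each pole contributes −20 dB/decade at high frequency; each zero contributes +20 dB/decade.
Net: 0 zero(s) − 2 pole(s) → -40 dB/decade.

-40 dB/decade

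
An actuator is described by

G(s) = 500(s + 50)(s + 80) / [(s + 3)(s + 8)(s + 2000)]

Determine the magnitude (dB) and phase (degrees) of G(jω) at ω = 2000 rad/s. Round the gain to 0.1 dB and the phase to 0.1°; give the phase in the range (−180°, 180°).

At s = jω = j2000:
zero (s+50): 50 + j2000 → |·| = √(50²+2000²) = √4002500 ≈ 2000.6, ∠ = arctan(2000/50) ≈ 88.57°
zero (s+80): 80 + j2000 → |·| = √(80²+2000²) = √4006400 ≈ 2001.6, ∠ = arctan(2000/80) ≈ 87.71°
pole (s+3): 3 + j2000 → |·| = √(3²+2000²) = √4000009 ≈ 2000, ∠ = arctan(2000/3) ≈ 89.91°
pole (s+8): 8 + j2000 → |·| = √(8²+2000²) = √4000064 ≈ 2000, ∠ = arctan(2000/8) ≈ 89.77°
pole (s+2000): 2000 + j2000 → |·| = √(2000²+2000²) = √8000000 ≈ 2828.4, ∠ = arctan(2000/2000) ≈ 45.00°
|G| = 500 · 4.0044e+06 / 1.1314e+10 ≈ 0.17697
Gain = 20 log₁₀(0.17697) ≈ -15.04 dB
∠G = 176.28° − 224.68° = -48.40°

-15.0 dB, -48.4°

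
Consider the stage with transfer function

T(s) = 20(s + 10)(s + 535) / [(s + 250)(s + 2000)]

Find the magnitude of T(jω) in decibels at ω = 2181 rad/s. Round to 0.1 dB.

23.6 dB

At s = jω = j2181:
zero (s+10): 10 + j2181 → |·| = √(10²+2181²) = √4756861 ≈ 2181, ∠ = arctan(2181/10) ≈ 89.74°
zero (s+535): 535 + j2181 → |·| = √(535²+2181²) = √5042986 ≈ 2245.7, ∠ = arctan(2181/535) ≈ 76.22°
pole (s+250): 250 + j2181 → |·| = √(250²+2181²) = √4819261 ≈ 2195.3, ∠ = arctan(2181/250) ≈ 83.46°
pole (s+2000): 2000 + j2181 → |·| = √(2000²+2181²) = √8756761 ≈ 2959.2, ∠ = arctan(2181/2000) ≈ 47.48°
|T| = 20 · 4.8979e+06 / 6.4963e+06 ≈ 15.079
Gain = 20 log₁₀(15.079) ≈ 23.57 dB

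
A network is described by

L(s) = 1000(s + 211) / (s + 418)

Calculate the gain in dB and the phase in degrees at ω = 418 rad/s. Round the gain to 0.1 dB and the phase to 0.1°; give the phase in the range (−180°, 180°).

At s = jω = j418:
zero (s+211): 211 + j418 → |·| = √(211²+418²) = √219245 ≈ 468.24, ∠ = arctan(418/211) ≈ 63.22°
pole (s+418): 418 + j418 → |·| = √(418²+418²) = √349448 ≈ 591.14, ∠ = arctan(418/418) ≈ 45.00°
|L| = 1000 · 468.24 / 591.14 ≈ 792.1
Gain = 20 log₁₀(792.1) ≈ 57.98 dB
∠L = 63.22° − 45.00° = 18.22°

58.0 dB, 18.2°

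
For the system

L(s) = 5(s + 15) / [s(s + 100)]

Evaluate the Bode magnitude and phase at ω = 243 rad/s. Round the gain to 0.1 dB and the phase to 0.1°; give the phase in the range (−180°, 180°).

-34.4 dB, -71.2°

At s = jω = j243:
zero (s+15): 15 + j243 → |·| = √(15²+243²) = √59274 ≈ 243.46, ∠ = arctan(243/15) ≈ 86.47°
pole (s+100): 100 + j243 → |·| = √(100²+243²) = √69049 ≈ 262.77, ∠ = arctan(243/100) ≈ 67.63°
pole at origin: |s| = 243, ∠ = 90.00° (in denominator)
|L| = 5 · 243.46 / 63853 ≈ 0.019064
Gain = 20 log₁₀(0.019064) ≈ -34.40 dB
∠L = 86.47° − 157.63° = -71.16°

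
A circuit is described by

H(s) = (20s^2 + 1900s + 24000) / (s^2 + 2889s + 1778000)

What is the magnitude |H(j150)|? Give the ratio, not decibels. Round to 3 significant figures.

Substitute s = j150:
Numerator: 20(j150)^2 + 1900(j150) + 24000 = -426000 + j285000
Denominator: (j150)^2 + 2889(j150) + 1778000 = 1755500 + j433350
|N| = √(426000² + 285000²) ≈ 5.1254e+05, ∠N ≈ 146.22°
|D| = √(1755500² + 433350²) ≈ 1.8082e+06, ∠D ≈ 13.87°
|H| = 5.1254e+05 / 1.8082e+06 ≈ 0.28345

0.283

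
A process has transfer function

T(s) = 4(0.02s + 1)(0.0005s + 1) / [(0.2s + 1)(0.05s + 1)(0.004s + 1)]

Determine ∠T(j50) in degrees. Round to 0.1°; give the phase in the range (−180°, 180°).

At ω = 50 rad/s:
zero (1 + j50·0.02) = 1 + j1 → |·| ≈ 1.4142, ∠ ≈ 45.00°
zero (1 + j50·0.0005) = 1 + j0.025 → |·| ≈ 1.0003, ∠ ≈ 1.43°
pole (1 + j50·0.2) = 1 + j10 → |·| ≈ 10.05, ∠ ≈ 84.29°
pole (1 + j50·0.05) = 1 + j2.5 → |·| ≈ 2.6926, ∠ ≈ 68.20°
pole (1 + j50·0.004) = 1 + j0.2 → |·| ≈ 1.0198, ∠ ≈ 11.31°
∠T = (45.00° + 1.43°) − (84.29° + 68.20° + 11.31°) = -117.37°

-117.4°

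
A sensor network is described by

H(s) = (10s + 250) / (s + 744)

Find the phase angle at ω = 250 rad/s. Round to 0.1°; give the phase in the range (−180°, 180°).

Substitute s = j250:
Numerator: 10(j250) + 250 = 250 + j2500
Denominator: (j250) + 744 = 744 + j250
|N| = √(250² + 2500²) ≈ 2512.5, ∠N ≈ 84.29°
|D| = √(744² + 250²) ≈ 784.88, ∠D ≈ 18.57°
∠H = 84.29° − 18.57° = 65.72°

65.7°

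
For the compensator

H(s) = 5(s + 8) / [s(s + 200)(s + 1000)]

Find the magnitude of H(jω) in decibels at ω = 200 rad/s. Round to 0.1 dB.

At s = jω = j200:
zero (s+8): 8 + j200 → |·| = √(8²+200²) = √40064 ≈ 200.16, ∠ = arctan(200/8) ≈ 87.71°
pole (s+200): 200 + j200 → |·| = √(200²+200²) = √80000 ≈ 282.84, ∠ = arctan(200/200) ≈ 45.00°
pole (s+1000): 1000 + j200 → |·| = √(1000²+200²) = √1040000 ≈ 1019.8, ∠ = arctan(200/1000) ≈ 11.31°
pole at origin: |s| = 200, ∠ = 90.00° (in denominator)
|H| = 5 · 200.16 / 5.7688e+07 ≈ 1.7348e-05
Gain = 20 log₁₀(1.7348e-05) ≈ -95.22 dB

-95.2 dB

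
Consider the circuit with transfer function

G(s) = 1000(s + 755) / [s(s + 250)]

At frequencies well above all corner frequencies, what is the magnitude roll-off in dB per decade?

Each pole contributes −20 dB/decade at high frequency; each zero contributes +20 dB/decade.
Net: 1 zero(s) − 2 pole(s) → -20 dB/decade.

-20 dB/decade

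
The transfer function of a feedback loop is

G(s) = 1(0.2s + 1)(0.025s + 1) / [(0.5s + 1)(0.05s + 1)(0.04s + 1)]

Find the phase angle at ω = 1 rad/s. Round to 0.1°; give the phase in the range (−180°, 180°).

-19.0°

At ω = 1 rad/s:
zero (1 + j1·0.2) = 1 + j0.2 → |·| ≈ 1.0198, ∠ ≈ 11.31°
zero (1 + j1·0.025) = 1 + j0.025 → |·| ≈ 1.0003, ∠ ≈ 1.43°
pole (1 + j1·0.5) = 1 + j0.5 → |·| ≈ 1.118, ∠ ≈ 26.57°
pole (1 + j1·0.05) = 1 + j0.05 → |·| ≈ 1.0012, ∠ ≈ 2.86°
pole (1 + j1·0.04) = 1 + j0.04 → |·| ≈ 1.0008, ∠ ≈ 2.29°
∠G = (11.31° + 1.43°) − (26.57° + 2.86° + 2.29°) = -18.98°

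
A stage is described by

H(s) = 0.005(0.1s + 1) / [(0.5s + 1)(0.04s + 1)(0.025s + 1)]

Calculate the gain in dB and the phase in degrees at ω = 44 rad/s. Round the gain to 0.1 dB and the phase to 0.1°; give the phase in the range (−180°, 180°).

-69.4 dB, -118.3°

At ω = 44 rad/s:
zero (1 + j44·0.1) = 1 + j4.4 → |·| ≈ 4.5122, ∠ ≈ 77.20°
pole (1 + j44·0.5) = 1 + j22 → |·| ≈ 22.023, ∠ ≈ 87.40°
pole (1 + j44·0.04) = 1 + j1.76 → |·| ≈ 2.0243, ∠ ≈ 60.40°
pole (1 + j44·0.025) = 1 + j1.1 → |·| ≈ 1.4866, ∠ ≈ 47.73°
|H| = 0.005 · 4.5122 / (22.023 · 2.0243 · 1.4866) ≈ 0.00034042
Gain = 20 log₁₀(0.00034042) ≈ -69.36 dB
∠H = (77.20°) − (87.40° + 60.40° + 47.73°) = -118.33°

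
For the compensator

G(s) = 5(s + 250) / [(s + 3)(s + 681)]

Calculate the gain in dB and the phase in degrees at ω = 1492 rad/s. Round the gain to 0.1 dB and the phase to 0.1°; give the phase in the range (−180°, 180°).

-50.2 dB, -74.9°

At s = jω = j1492:
zero (s+250): 250 + j1492 → |·| = √(250²+1492²) = √2288564 ≈ 1512.8, ∠ = arctan(1492/250) ≈ 80.49°
pole (s+3): 3 + j1492 → |·| = √(3²+1492²) = √2226073 ≈ 1492, ∠ = arctan(1492/3) ≈ 89.88°
pole (s+681): 681 + j1492 → |·| = √(681²+1492²) = √2689825 ≈ 1640.1, ∠ = arctan(1492/681) ≈ 65.47°
|G| = 5 · 1512.8 / 2.447e+06 ≈ 0.0030911
Gain = 20 log₁₀(0.0030911) ≈ -50.20 dB
∠G = 80.49° − 155.35° = -74.86°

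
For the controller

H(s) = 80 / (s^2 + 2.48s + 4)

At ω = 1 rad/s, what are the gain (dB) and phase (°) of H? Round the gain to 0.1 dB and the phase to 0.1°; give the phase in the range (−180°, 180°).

26.3 dB, -39.6°

At s = jω = j1:
quadratic: (j1)² + 2.48·j1 + 4 = 3 + j2.48 → |·| ≈ 3.8924, ∠ ≈ 39.58°
|H| = 80 / 3.8924 ≈ 20.553
Gain = 20 log₁₀(20.553) ≈ 26.26 dB
∠H = 0.00° − 39.58° = -39.58°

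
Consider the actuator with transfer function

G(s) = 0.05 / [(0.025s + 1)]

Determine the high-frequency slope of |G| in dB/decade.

Each pole contributes −20 dB/decade at high frequency; each zero contributes +20 dB/decade.
Net: 0 zero(s) − 1 pole(s) → -20 dB/decade.

-20 dB/decade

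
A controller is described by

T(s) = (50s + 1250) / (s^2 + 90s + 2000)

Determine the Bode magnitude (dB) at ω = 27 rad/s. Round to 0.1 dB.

-3.5 dB

Substitute s = j27:
Numerator: 50(j27) + 1250 = 1250 + j1350
Denominator: (j27)^2 + 90(j27) + 2000 = 1271 + j2430
|N| = √(1250² + 1350²) ≈ 1839.8, ∠N ≈ 47.20°
|D| = √(1271² + 2430²) ≈ 2742.3, ∠D ≈ 62.39°
|T| = 1839.8 / 2742.3 ≈ 0.6709
Gain = 20 log₁₀(0.6709) ≈ -3.47 dB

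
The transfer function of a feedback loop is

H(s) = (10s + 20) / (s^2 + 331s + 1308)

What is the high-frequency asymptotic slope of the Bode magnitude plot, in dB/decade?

Each pole contributes −20 dB/decade at high frequency; each zero contributes +20 dB/decade.
Net: 1 zero(s) − 2 pole(s) → -20 dB/decade.

-20 dB/decade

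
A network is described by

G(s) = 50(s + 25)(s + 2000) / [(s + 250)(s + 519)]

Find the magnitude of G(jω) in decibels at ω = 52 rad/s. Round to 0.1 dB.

32.7 dB

At s = jω = j52:
zero (s+25): 25 + j52 → |·| = √(25²+52²) = √3329 ≈ 57.697, ∠ = arctan(52/25) ≈ 64.32°
zero (s+2000): 2000 + j52 → |·| = √(2000²+52²) = √4002704 ≈ 2000.7, ∠ = arctan(52/2000) ≈ 1.49°
pole (s+250): 250 + j52 → |·| = √(250²+52²) = √65204 ≈ 255.35, ∠ = arctan(52/250) ≈ 11.75°
pole (s+519): 519 + j52 → |·| = √(519²+52²) = √272065 ≈ 521.6, ∠ = arctan(52/519) ≈ 5.72°
|G| = 50 · 1.1543e+05 / 1.3319e+05 ≈ 43.333
Gain = 20 log₁₀(43.333) ≈ 32.74 dB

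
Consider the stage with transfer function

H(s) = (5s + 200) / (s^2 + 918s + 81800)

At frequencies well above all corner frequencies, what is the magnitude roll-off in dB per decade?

-20 dB/decade

Each pole contributes −20 dB/decade at high frequency; each zero contributes +20 dB/decade.
Net: 1 zero(s) − 2 pole(s) → -20 dB/decade.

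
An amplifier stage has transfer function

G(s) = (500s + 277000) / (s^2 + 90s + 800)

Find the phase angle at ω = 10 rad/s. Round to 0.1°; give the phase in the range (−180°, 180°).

Substitute s = j10:
Numerator: 500(j10) + 277000 = 277000 + j5000
Denominator: (j10)^2 + 90(j10) + 800 = 700 + j900
|N| = √(277000² + 5000²) ≈ 2.7705e+05, ∠N ≈ 1.03°
|D| = √(700² + 900²) ≈ 1140.2, ∠D ≈ 52.13°
∠G = 1.03° − 52.13° = -51.10°

-51.1°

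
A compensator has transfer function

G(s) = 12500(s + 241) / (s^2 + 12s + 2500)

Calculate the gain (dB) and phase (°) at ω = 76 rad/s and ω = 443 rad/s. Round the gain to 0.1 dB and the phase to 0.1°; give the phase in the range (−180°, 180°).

At s = jω = j76:
zero (s+241): 241 + j76 → |·| = √(241²+76²) = √63857 ≈ 252.7, ∠ = arctan(76/241) ≈ 17.50°
quadratic: (j76)² + 12·j76 + 2500 = -3276 + j912 → |·| ≈ 3400.6, ∠ ≈ 164.44°
|G| = 12500 · 252.7 / 3400.6 ≈ 928.88
Gain = 20 log₁₀(928.88) ≈ 59.36 dB
∠G = 17.50° − 164.44° = -146.94°

At s = jω = j443:
zero (s+241): 241 + j443 → |·| = √(241²+443²) = √254330 ≈ 504.31, ∠ = arctan(443/241) ≈ 61.45°
quadratic: (j443)² + 12·j443 + 2500 = -193749 + j5316 → |·| ≈ 1.9382e+05, ∠ ≈ 178.43°
|G| = 12500 · 504.31 / 1.9382e+05 ≈ 32.524
Gain = 20 log₁₀(32.524) ≈ 30.24 dB
∠G = 61.45° − 178.43° = -116.98°

ω = 76: 59.4 dB, -146.9°; ω = 443: 30.2 dB, -117.0°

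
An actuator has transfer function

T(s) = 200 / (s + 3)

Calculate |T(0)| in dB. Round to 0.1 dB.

36.5 dB

T(0) = 200 / 3 ≈ 66.667
20 log₁₀(66.667) ≈ 36.48 dB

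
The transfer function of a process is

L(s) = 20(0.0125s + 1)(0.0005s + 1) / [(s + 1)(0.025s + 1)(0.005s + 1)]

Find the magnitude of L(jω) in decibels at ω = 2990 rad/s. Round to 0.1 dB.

-67.9 dB

At ω = 2990 rad/s:
zero (1 + j2990·0.0125) = 1 + j37.375 → |·| ≈ 37.388, ∠ ≈ 88.47°
zero (1 + j2990·0.0005) = 1 + j1.495 → |·| ≈ 1.7986, ∠ ≈ 56.22°
pole (1 + j2990·1) = 1 + j2990 → |·| ≈ 2990, ∠ ≈ 89.98°
pole (1 + j2990·0.025) = 1 + j74.75 → |·| ≈ 74.757, ∠ ≈ 89.23°
pole (1 + j2990·0.005) = 1 + j14.95 → |·| ≈ 14.983, ∠ ≈ 86.17°
|L| = 20 · 37.388 · 1.7986 / (2990 · 74.757 · 14.983) ≈ 0.00040158
Gain = 20 log₁₀(0.00040158) ≈ -67.92 dB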